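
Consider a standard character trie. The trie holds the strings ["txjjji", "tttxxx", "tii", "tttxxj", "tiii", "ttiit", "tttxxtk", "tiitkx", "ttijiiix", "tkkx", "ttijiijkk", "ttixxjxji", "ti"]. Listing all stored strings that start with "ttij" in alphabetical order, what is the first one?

ttijiiix

DFS of the "ttij" subtree visits, in order: "ttijiiix", "ttijiijkk"
Position 1: ttijiiix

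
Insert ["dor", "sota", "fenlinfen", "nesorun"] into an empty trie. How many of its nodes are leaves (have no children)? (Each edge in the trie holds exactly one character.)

4

Leaves are exactly the stored words that no other stored word extends.
Those words: "dor", "fenlinfen", "nesorun", "sota"
Leaf count: 4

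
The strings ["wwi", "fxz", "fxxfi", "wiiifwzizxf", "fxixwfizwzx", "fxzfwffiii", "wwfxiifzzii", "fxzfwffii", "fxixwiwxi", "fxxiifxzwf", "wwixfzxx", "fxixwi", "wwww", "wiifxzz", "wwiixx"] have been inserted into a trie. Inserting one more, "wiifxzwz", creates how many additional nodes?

2

Walking "wiifxzwz" from the root, the first 6 characters ("wiifxz") follow existing edges; "w" is the first miss.
So 8 − 6 = 2 new nodes.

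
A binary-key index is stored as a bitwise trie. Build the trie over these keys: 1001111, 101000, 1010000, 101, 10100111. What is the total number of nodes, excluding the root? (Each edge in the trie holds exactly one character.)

Count nodes per top-level branch (shared prefixes stored once):
  '1'-branch (1001111, 101, 101000, 1010000, 10100111): 15 nodes
Sum: 15

15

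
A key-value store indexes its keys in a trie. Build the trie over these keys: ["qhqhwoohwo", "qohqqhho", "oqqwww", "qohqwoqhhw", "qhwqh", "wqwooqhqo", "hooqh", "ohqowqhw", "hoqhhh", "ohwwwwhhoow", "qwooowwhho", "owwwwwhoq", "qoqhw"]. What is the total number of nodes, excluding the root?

Trace insertions, counting only characters that open a new branch:
  "qhqhwoohwo" → 10 new (q, h, q, h, w, o, o, h, w, o)
  "qohqqhho" → prefix "q" already present; 7 new (o, h, q, q, h, h, o)
  "oqqwww" → 6 new (o, q, q, w, w, w)
  "qohqwoqhhw" → prefix "qohq" already present; 6 new (w, o, q, h, h, w)
  "qhwqh" → prefix "qh" already present; 3 new (w, q, h)
  "wqwooqhqo" → 9 new (w, q, w, o, o, q, h, q, o)
  "hooqh" → 5 new (h, o, o, q, h)
  "ohqowqhw" → prefix "o" already present; 7 new (h, q, o, w, q, h, w)
  "hoqhhh" → prefix "ho" already present; 4 new (q, h, h, h)
  "ohwwwwhhoow" → prefix "oh" already present; 9 new (w, w, w, w, h, h, o, o, w)
  "qwooowwhho" → prefix "q" already present; 9 new (w, o, o, o, w, w, h, h, o)
  "owwwwwhoq" → prefix "o" already present; 8 new (w, w, w, w, w, h, o, q)
  "qoqhw" → prefix "qo" already present; 3 new (q, h, w)
Total nodes = 10 + 7 + 6 + 6 + 3 + 9 + 5 + 7 + 4 + 9 + 9 + 8 + 3 = 86

86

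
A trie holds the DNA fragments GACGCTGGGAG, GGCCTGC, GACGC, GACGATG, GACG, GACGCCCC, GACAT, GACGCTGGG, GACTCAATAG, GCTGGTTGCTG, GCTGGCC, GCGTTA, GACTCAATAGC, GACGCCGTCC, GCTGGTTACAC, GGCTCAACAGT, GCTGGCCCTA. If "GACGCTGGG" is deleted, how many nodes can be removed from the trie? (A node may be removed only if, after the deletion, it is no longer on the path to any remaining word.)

A node on "GACGCTGGG"'s path can go only if nothing else ends at it or branches off below it.
Every node on "GACGCTGGG" is still needed (e.g. by "GACGCTGGGAG"), so nothing is freed.
Nodes removed: 0

0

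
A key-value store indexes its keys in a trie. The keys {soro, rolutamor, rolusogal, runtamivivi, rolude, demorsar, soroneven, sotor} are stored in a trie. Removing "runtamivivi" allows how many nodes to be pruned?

10

A node on "runtamivivi"'s path can go only if nothing else ends at it or branches off below it.
The suffix "untamivivi" (10 nodes) is used only by "runtamivivi"; the node for "r" still has the child "o", so pruning stops there.
Nodes removed: 10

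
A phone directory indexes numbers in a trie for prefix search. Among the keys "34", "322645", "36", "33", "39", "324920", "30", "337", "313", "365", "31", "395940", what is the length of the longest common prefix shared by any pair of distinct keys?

2

Equivalently: take the maximum, over all pairs, of their longest common prefix length.
"31" and "313" agree on "31" (2 characters) before diverging; nothing deeper is shared.
Longest shared-prefix length: 2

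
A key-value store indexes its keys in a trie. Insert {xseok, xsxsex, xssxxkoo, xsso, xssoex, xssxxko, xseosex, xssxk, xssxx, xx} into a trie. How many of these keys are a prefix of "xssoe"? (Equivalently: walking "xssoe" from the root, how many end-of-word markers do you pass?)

1

Traverse "xssoe" character by character; count nodes along the way that are marked as word ends.
Prefixes of the query that are stored words: "xsso"
Count: 1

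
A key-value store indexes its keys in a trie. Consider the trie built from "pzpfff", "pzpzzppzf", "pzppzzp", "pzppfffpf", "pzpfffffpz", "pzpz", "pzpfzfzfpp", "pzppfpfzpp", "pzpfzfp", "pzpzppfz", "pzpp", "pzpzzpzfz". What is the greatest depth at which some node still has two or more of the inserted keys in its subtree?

Equivalently: take the maximum, over all pairs, of their longest common prefix length.
"pzpfff" and "pzpfffffpz" agree on "pzpfff" (6 characters) before diverging; nothing deeper is shared.
Longest shared-prefix length: 6

6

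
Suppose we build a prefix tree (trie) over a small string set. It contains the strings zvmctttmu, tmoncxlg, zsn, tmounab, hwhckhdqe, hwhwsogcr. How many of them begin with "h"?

2

Filter for entries beginning with "h":
Words under "h": hwhckhdqe, hwhwsogcr
Count: 2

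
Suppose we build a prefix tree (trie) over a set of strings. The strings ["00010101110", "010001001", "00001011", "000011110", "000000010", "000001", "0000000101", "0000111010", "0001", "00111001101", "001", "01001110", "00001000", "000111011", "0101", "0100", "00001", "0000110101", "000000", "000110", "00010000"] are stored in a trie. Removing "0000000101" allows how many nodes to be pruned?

Walk "0000000101" from the leaf back toward the root, removing each node that no remaining word uses.
The suffix "1" (1 node) is used only by "0000000101"; "000000010" is itself a stored word, so pruning stops there.
Nodes removed: 1

1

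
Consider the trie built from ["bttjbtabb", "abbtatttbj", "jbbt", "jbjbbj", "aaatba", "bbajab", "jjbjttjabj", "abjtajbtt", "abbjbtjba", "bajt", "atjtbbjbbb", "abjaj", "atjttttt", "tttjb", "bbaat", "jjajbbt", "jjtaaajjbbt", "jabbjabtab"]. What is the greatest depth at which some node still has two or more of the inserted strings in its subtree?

4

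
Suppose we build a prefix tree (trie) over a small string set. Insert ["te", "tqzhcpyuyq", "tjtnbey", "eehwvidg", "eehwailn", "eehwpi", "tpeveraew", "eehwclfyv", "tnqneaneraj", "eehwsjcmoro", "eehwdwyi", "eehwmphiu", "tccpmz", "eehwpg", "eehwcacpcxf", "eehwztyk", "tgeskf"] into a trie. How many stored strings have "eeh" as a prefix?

10

Traverse to the node for "eeh", then collect every word in that subtree.
Matches: "eehwailn", "eehwcacpcxf", "eehwclfyv", "eehwdwyi", "eehwmphiu", "eehwpg", "eehwpi", "eehwsjcmoro", "eehwvidg", "eehwztyk"
Count: 10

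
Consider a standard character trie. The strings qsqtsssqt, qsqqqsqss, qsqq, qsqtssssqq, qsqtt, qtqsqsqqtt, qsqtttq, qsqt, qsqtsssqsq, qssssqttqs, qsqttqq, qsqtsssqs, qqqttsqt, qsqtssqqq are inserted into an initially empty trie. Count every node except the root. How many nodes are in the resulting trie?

52

Trace insertions, counting only characters that open a new branch:
  "qsqtsssqt" → 9 new (q, s, q, t, s, s, s, q, t)
  "qsqqqsqss" → prefix "qsq" already present; 6 new (q, q, s, q, s, s)
  "qsqq" → prefix "qsqq" already present; 0 new (none)
  "qsqtssssqq" → prefix "qsqtsss" already present; 3 new (s, q, q)
  "qsqtt" → prefix "qsqt" already present; 1 new (t)
  "qtqsqsqqtt" → prefix "q" already present; 9 new (t, q, s, q, s, q, q, t, t)
  "qsqtttq" → prefix "qsqtt" already present; 2 new (t, q)
  "qsqt" → prefix "qsqt" already present; 0 new (none)
  "qsqtsssqsq" → prefix "qsqtsssq" already present; 2 new (s, q)
  "qssssqttqs" → prefix "qs" already present; 8 new (s, s, s, q, t, t, q, s)
  "qsqttqq" → prefix "qsqtt" already present; 2 new (q, q)
  "qsqtsssqs" → prefix "qsqtsssqs" already present; 0 new (none)
  "qqqttsqt" → prefix "q" already present; 7 new (q, q, t, t, s, q, t)
  "qsqtssqqq" → prefix "qsqtss" already present; 3 new (q, q, q)
Total nodes = 9 + 6 + 0 + 3 + 1 + 9 + 2 + 0 + 2 + 8 + 2 + 0 + 7 + 3 = 52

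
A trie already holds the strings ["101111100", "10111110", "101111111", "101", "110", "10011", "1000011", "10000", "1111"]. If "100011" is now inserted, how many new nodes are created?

The longest prefix of "100011" already in the trie is "1000" (length 4).
Each of the 2 remaining characters creates one node.

2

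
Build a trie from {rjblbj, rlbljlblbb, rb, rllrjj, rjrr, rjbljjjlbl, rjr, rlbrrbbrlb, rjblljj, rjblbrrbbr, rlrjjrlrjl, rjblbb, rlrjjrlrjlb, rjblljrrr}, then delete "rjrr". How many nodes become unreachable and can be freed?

1

Walk "rjrr" from the leaf back toward the root, removing each node that no remaining word uses.
The suffix "r" (1 node) is used only by "rjrr"; "rjr" is itself a stored word, so pruning stops there.
Nodes removed: 1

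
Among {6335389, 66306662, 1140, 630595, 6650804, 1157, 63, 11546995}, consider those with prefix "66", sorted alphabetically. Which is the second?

6650804

Words with prefix "66", in lexicographic order: "66306662", "6650804"
Position 2: 6650804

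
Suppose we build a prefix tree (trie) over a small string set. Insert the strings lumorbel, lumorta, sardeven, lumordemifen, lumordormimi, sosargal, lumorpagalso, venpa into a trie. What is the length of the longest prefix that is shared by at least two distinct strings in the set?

6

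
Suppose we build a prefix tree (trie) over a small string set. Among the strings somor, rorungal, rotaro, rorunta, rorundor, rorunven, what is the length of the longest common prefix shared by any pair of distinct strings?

5

Look for the deepest trie node that still has at least two words in its subtree.
e.g. "rorundor" and "rorungal" share the prefix "rorun" of length 5; no pair shares a longer one.
Longest shared-prefix length: 5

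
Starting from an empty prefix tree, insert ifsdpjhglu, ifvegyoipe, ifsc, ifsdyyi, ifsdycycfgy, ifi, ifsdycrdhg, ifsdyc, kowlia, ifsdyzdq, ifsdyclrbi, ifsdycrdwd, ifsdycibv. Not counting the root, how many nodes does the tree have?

51

For each word, the new-node count is its length minus the longest prefix already in the trie:
  "ifsdpjhglu" → 10 new (i, f, s, d, p, j, h, g, l, u)
  "ifvegyoipe" → prefix "if" already present; 8 new (v, e, g, y, o, i, p, e)
  "ifsc" → prefix "ifs" already present; 1 new (c)
  "ifsdyyi" → prefix "ifsd" already present; 3 new (y, y, i)
  "ifsdycycfgy" → prefix "ifsdy" already present; 6 new (c, y, c, f, g, y)
  "ifi" → prefix "if" already present; 1 new (i)
  "ifsdycrdhg" → prefix "ifsdyc" already present; 4 new (r, d, h, g)
  "ifsdyc" → prefix "ifsdyc" already present; 0 new (none)
  "kowlia" → 6 new (k, o, w, l, i, a)
  "ifsdyzdq" → prefix "ifsdy" already present; 3 new (z, d, q)
  "ifsdyclrbi" → prefix "ifsdyc" already present; 4 new (l, r, b, i)
  "ifsdycrdwd" → prefix "ifsdycrd" already present; 2 new (w, d)
  "ifsdycibv" → prefix "ifsdyc" already present; 3 new (i, b, v)
Total nodes = 10 + 8 + 1 + 3 + 6 + 1 + 4 + 0 + 6 + 3 + 4 + 2 + 3 = 51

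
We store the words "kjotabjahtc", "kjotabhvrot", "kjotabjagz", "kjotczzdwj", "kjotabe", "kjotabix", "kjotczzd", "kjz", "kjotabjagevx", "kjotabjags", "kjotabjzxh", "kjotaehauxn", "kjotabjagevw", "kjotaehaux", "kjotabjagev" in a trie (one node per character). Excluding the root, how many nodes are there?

For each word, the new-node count is its length minus the longest prefix already in the trie:
  "kjotabjahtc" → 11 new (k, j, o, t, a, b, j, a, h, t, c)
  "kjotabhvrot" → prefix "kjotab" already present; 5 new (h, v, r, o, t)
  "kjotabjagz" → prefix "kjotabja" already present; 2 new (g, z)
  "kjotczzdwj" → prefix "kjot" already present; 6 new (c, z, z, d, w, j)
  "kjotabe" → prefix "kjotab" already present; 1 new (e)
  "kjotabix" → prefix "kjotab" already present; 2 new (i, x)
  "kjotczzd" → prefix "kjotczzd" already present; 0 new (none)
  "kjz" → prefix "kj" already present; 1 new (z)
  "kjotabjagevx" → prefix "kjotabjag" already present; 3 new (e, v, x)
  "kjotabjags" → prefix "kjotabjag" already present; 1 new (s)
  "kjotabjzxh" → prefix "kjotabj" already present; 3 new (z, x, h)
  "kjotaehauxn" → prefix "kjota" already present; 6 new (e, h, a, u, x, n)
  "kjotabjagevw" → prefix "kjotabjagev" already present; 1 new (w)
  "kjotaehaux" → prefix "kjotaehaux" already present; 0 new (none)
  "kjotabjagev" → prefix "kjotabjagev" already present; 0 new (none)
Total nodes = 11 + 5 + 2 + 6 + 1 + 2 + 0 + 1 + 3 + 1 + 3 + 6 + 1 + 0 + 0 = 42

42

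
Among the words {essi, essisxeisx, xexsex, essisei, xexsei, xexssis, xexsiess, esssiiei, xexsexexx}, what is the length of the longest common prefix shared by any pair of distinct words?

Equivalently: take the maximum, over all pairs, of their longest common prefix length.
e.g. "xexsex" and "xexsexexx" share the prefix "xexsex" of length 6; no pair shares a longer one.
Longest shared-prefix length: 6

6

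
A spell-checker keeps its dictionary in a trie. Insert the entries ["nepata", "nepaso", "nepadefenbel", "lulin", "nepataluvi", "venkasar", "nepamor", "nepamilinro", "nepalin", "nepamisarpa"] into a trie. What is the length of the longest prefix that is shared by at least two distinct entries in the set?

6

Look for the deepest trie node that still has at least two words in its subtree.
e.g. "nepamilinro" and "nepamisarpa" share the prefix "nepami" of length 6; no pair shares a longer one.
Longest shared-prefix length: 6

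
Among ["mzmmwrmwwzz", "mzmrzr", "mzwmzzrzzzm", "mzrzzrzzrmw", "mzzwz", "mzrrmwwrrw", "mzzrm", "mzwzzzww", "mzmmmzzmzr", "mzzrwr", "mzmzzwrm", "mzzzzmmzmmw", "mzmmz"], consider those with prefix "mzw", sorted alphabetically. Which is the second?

mzwzzzww

DFS of the "mzw" subtree visits, in order: "mzwmzzrzzzm", "mzwzzzww"
The 2nd is mzwzzzww.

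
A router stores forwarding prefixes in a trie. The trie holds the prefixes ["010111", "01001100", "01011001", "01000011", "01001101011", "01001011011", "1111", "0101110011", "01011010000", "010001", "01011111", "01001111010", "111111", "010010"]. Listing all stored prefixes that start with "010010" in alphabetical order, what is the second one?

Filter for "010010…" and sort: "010010", "01001011011"
The 2nd is 01001011011.

01001011011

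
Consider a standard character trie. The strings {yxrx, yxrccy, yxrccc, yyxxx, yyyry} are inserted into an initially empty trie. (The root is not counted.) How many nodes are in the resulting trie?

For each word, the new-node count is its length minus the longest prefix already in the trie:
  "yxrx" → 4 new (y, x, r, x)
  "yxrccy" → prefix "yxr" already present; 3 new (c, c, y)
  "yxrccc" → prefix "yxrcc" already present; 1 new (c)
  "yyxxx" → prefix "y" already present; 4 new (y, x, x, x)
  "yyyry" → prefix "yy" already present; 3 new (y, r, y)
Total nodes = 4 + 3 + 1 + 4 + 3 = 15

15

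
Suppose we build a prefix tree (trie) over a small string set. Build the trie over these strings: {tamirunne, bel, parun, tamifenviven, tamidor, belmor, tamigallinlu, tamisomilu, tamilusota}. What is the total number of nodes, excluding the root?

51

Count nodes per top-level branch (shared prefixes stored once):
  'b'-branch (bel, belmor): 6 nodes
  'p'-branch (parun): 5 nodes
  't'-branch (tamidor, tamifenviven, tamigallinlu, tamilusota, tamirunne, tamisomilu): 40 nodes
Sum: 51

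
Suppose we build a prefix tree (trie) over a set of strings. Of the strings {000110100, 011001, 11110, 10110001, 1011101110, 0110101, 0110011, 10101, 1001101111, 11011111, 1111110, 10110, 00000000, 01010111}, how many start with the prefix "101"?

4

Traverse to the node for "101", then collect every word in that subtree.
Matches: "10101", "10110", "10110001", "1011101110"
Count: 4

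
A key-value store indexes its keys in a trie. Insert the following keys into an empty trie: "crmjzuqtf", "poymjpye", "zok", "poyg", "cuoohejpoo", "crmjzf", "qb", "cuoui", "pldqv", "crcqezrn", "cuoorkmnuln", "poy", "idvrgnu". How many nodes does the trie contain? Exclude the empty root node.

Count nodes per top-level branch (shared prefixes stored once):
  'c'-branch (crcqezrn, crmjzf, crmjzuqtf, cuoohejpoo, cuoorkmnuln, cuoui): 34 nodes
  'i'-branch (idvrgnu): 7 nodes
  'p'-branch (pldqv, poy, poyg, poymjpye): 13 nodes
  'q'-branch (qb): 2 nodes
  'z'-branch (zok): 3 nodes
Sum: 59

59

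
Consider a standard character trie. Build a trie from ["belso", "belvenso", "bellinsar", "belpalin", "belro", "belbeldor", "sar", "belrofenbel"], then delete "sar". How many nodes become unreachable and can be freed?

3

Walk "sar" from the leaf back toward the root, removing each node that no remaining word uses.
No other word shares any prefix with "sar", so all 3 of its nodes go.
Nodes removed: 3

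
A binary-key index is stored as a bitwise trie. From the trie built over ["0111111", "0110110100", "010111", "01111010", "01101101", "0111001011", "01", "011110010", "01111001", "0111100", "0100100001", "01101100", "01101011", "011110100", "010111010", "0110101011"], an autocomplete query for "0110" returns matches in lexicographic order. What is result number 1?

0110101011

DFS of the "0110" subtree visits, in order: "0110101011", "01101011", "01101100", "01101101", "0110110100"
The 1st is 0110101011.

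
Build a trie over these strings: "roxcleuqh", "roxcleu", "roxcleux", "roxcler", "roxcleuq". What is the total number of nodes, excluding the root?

11

Trace insertions, counting only characters that open a new branch:
  "roxcleuqh" → 9 new (r, o, x, c, l, e, u, q, h)
  "roxcleu" → prefix "roxcleu" already present; 0 new (none)
  "roxcleux" → prefix "roxcleu" already present; 1 new (x)
  "roxcler" → prefix "roxcle" already present; 1 new (r)
  "roxcleuq" → prefix "roxcleuq" already present; 0 new (none)
Total nodes = 9 + 0 + 1 + 1 + 0 = 11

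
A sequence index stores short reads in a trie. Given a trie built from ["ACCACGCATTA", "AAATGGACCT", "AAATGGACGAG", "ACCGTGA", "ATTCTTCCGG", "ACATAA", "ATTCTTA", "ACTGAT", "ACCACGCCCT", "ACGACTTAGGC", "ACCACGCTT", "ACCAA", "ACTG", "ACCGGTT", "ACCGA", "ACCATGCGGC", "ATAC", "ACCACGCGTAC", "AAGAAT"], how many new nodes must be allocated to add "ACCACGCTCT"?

The longest prefix of "ACCACGCTCT" already in the trie is "ACCACGCT" (length 8).
So 10 − 8 = 2 new nodes.

2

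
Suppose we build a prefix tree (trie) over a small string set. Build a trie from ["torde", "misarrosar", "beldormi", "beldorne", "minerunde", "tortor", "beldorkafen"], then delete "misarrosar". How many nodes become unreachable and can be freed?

Walk "misarrosar" from the leaf back toward the root, removing each node that no remaining word uses.
The suffix "sarrosar" (8 nodes) is used only by "misarrosar"; the node for "mi" still has the child "n", so pruning stops there.
Nodes removed: 8

8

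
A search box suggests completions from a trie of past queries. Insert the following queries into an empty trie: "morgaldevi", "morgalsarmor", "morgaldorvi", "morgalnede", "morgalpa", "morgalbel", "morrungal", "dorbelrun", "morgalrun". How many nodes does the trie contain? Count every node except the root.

47

Count nodes per top-level branch (shared prefixes stored once):
  'd'-branch (dorbelrun): 9 nodes
  'm'-branch (morgalbel, morgaldevi, morgaldorvi, morgalnede, morgalpa, morgalrun, morgalsarmor, morrungal): 38 nodes
Sum: 47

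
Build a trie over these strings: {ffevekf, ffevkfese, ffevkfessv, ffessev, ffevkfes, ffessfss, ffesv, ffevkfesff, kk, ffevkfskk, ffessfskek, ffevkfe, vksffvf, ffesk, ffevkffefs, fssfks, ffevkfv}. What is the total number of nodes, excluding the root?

50

Insert word by word; a character creates a node only if that edge doesn't already exist:
  "ffevekf" → 7 new (f, f, e, v, e, k, f)
  "ffevkfese" → prefix "ffev" already present; 5 new (k, f, e, s, e)
  "ffevkfessv" → prefix "ffevkfes" already present; 2 new (s, v)
  "ffessev" → prefix "ffe" already present; 4 new (s, s, e, v)
  "ffevkfes" → prefix "ffevkfes" already present; 0 new (none)
  "ffessfss" → prefix "ffess" already present; 3 new (f, s, s)
  "ffesv" → prefix "ffes" already present; 1 new (v)
  "ffevkfesff" → prefix "ffevkfes" already present; 2 new (f, f)
  "kk" → 2 new (k, k)
  "ffevkfskk" → prefix "ffevkf" already present; 3 new (s, k, k)
  "ffessfskek" → prefix "ffessfs" already present; 3 new (k, e, k)
  "ffevkfe" → prefix "ffevkfe" already present; 0 new (none)
  "vksffvf" → 7 new (v, k, s, f, f, v, f)
  "ffesk" → prefix "ffes" already present; 1 new (k)
  "ffevkffefs" → prefix "ffevkf" already present; 4 new (f, e, f, s)
  "fssfks" → prefix "f" already present; 5 new (s, s, f, k, s)
  "ffevkfv" → prefix "ffevkf" already present; 1 new (v)
Total nodes = 7 + 5 + 2 + 4 + 0 + 3 + 1 + 2 + 2 + 3 + 3 + 0 + 7 + 1 + 4 + 5 + 1 = 50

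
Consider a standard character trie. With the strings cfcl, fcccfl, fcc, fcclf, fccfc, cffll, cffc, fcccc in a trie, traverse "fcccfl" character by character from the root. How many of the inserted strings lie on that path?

2

Traverse "fcccfl" character by character; count nodes along the way that are marked as word ends.
Prefixes of the query that are stored words: "fcc", "fcccfl"
Count: 2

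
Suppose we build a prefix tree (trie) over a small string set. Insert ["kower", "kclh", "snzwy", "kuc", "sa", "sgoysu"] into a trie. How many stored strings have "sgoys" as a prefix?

1

Traverse to the node for "sgoys", then collect every word in that subtree.
Matches: "sgoysu"
Count: 1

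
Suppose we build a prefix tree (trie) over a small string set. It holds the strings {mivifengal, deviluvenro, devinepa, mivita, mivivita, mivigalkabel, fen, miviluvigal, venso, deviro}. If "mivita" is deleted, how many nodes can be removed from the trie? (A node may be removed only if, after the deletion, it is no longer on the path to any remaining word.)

A node on "mivita"'s path can go only if nothing else ends at it or branches off below it.
The suffix "ta" (2 nodes) is used only by "mivita"; the node for "mivi" still has the child "f", so pruning stops there.
Nodes removed: 2

2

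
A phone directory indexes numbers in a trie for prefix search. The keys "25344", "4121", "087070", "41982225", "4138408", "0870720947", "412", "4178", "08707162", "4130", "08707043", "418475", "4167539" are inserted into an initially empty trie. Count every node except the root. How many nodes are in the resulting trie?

48

Insert word by word; a character creates a node only if that edge doesn't already exist:
  "25344" → 5 new (2, 5, 3, 4, 4)
  "4121" → 4 new (4, 1, 2, 1)
  "087070" → 6 new (0, 8, 7, 0, 7, 0)
  "41982225" → prefix "41" already present; 6 new (9, 8, 2, 2, 2, 5)
  "4138408" → prefix "41" already present; 5 new (3, 8, 4, 0, 8)
  "0870720947" → prefix "08707" already present; 5 new (2, 0, 9, 4, 7)
  "412" → prefix "412" already present; 0 new (none)
  "4178" → prefix "41" already present; 2 new (7, 8)
  "08707162" → prefix "08707" already present; 3 new (1, 6, 2)
  "4130" → prefix "413" already present; 1 new (0)
  "08707043" → prefix "087070" already present; 2 new (4, 3)
  "418475" → prefix "41" already present; 4 new (8, 4, 7, 5)
  "4167539" → prefix "41" already present; 5 new (6, 7, 5, 3, 9)
Total nodes = 5 + 4 + 6 + 6 + 5 + 5 + 0 + 2 + 3 + 1 + 2 + 4 + 5 = 48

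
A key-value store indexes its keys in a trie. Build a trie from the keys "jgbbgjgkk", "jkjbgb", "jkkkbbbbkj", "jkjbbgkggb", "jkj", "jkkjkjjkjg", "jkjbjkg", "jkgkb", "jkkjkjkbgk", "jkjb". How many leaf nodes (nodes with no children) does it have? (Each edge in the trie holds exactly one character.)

Leaves are exactly the stored words that no other stored word extends.
Those words: "jgbbgjgkk", "jkgkb", "jkjbbgkggb", "jkjbgb", "jkjbjkg", "jkkjkjjkjg", "jkkjkjkbgk", "jkkkbbbbkj"
Leaf count: 8

8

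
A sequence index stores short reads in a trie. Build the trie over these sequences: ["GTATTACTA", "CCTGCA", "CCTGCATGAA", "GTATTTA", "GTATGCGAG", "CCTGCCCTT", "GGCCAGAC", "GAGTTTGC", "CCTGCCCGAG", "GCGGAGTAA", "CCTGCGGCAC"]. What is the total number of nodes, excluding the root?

Insert word by word; a character creates a node only if that edge doesn't already exist:
  "GTATTACTA" → 9 new (G, T, A, T, T, A, C, T, A)
  "CCTGCA" → 6 new (C, C, T, G, C, A)
  "CCTGCATGAA" → prefix "CCTGCA" already present; 4 new (T, G, A, A)
  "GTATTTA" → prefix "GTATT" already present; 2 new (T, A)
  "GTATGCGAG" → prefix "GTAT" already present; 5 new (G, C, G, A, G)
  "CCTGCCCTT" → prefix "CCTGC" already present; 4 new (C, C, T, T)
  "GGCCAGAC" → prefix "G" already present; 7 new (G, C, C, A, G, A, C)
  "GAGTTTGC" → prefix "G" already present; 7 new (A, G, T, T, T, G, C)
  "CCTGCCCGAG" → prefix "CCTGCCC" already present; 3 new (G, A, G)
  "GCGGAGTAA" → prefix "G" already present; 8 new (C, G, G, A, G, T, A, A)
  "CCTGCGGCAC" → prefix "CCTGC" already present; 5 new (G, G, C, A, C)
Total nodes = 9 + 6 + 4 + 2 + 5 + 4 + 7 + 7 + 3 + 8 + 5 = 60

60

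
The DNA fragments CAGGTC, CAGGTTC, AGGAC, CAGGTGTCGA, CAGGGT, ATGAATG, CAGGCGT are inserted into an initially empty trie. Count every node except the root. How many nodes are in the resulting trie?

For each word, the new-node count is its length minus the longest prefix already in the trie:
  "CAGGTC" → 6 new (C, A, G, G, T, C)
  "CAGGTTC" → prefix "CAGGT" already present; 2 new (T, C)
  "AGGAC" → 5 new (A, G, G, A, C)
  "CAGGTGTCGA" → prefix "CAGGT" already present; 5 new (G, T, C, G, A)
  "CAGGGT" → prefix "CAGG" already present; 2 new (G, T)
  "ATGAATG" → prefix "A" already present; 6 new (T, G, A, A, T, G)
  "CAGGCGT" → prefix "CAGG" already present; 3 new (C, G, T)
Total nodes = 6 + 2 + 5 + 5 + 2 + 6 + 3 = 29

29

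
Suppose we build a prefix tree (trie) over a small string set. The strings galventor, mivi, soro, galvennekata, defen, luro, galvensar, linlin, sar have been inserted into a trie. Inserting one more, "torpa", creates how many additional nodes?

5

No existing word starts with "t", so every character of "torpa" needs a new node.
5 − 0 = 5 new nodes.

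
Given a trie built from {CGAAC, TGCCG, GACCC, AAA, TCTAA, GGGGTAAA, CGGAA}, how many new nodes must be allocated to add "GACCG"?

1

The longest prefix of "GACCG" already in the trie is "GACC" (length 4).
New nodes needed: |"GACCG"| − 4 = 5 − 4 = 1.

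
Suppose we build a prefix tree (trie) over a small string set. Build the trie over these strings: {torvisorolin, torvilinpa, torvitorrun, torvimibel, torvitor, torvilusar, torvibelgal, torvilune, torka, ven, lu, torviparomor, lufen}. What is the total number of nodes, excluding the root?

57

Insert word by word; a character creates a node only if that edge doesn't already exist:
  "torvisorolin" → 12 new (t, o, r, v, i, s, o, r, o, l, i, n)
  "torvilinpa" → prefix "torvi" already present; 5 new (l, i, n, p, a)
  "torvitorrun" → prefix "torvi" already present; 6 new (t, o, r, r, u, n)
  "torvimibel" → prefix "torvi" already present; 5 new (m, i, b, e, l)
  "torvitor" → prefix "torvitor" already present; 0 new (none)
  "torvilusar" → prefix "torvil" already present; 4 new (u, s, a, r)
  "torvibelgal" → prefix "torvi" already present; 6 new (b, e, l, g, a, l)
  "torvilune" → prefix "torvilu" already present; 2 new (n, e)
  "torka" → prefix "tor" already present; 2 new (k, a)
  "ven" → 3 new (v, e, n)
  "lu" → 2 new (l, u)
  "torviparomor" → prefix "torvi" already present; 7 new (p, a, r, o, m, o, r)
  "lufen" → prefix "lu" already present; 3 new (f, e, n)
Total nodes = 12 + 5 + 6 + 5 + 0 + 4 + 6 + 2 + 2 + 3 + 2 + 7 + 3 = 57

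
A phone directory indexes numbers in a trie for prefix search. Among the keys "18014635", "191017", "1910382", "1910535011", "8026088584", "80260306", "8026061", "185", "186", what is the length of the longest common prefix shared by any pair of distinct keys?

Look for the deepest trie node that still has at least two words in its subtree.
"80260306" and "8026061" agree on "80260" (5 characters) before diverging; nothing deeper is shared.
Longest shared-prefix length: 5

5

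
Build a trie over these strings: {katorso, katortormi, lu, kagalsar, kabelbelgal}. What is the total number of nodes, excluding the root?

29

For each word, the new-node count is its length minus the longest prefix already in the trie:
  "katorso" → 7 new (k, a, t, o, r, s, o)
  "katortormi" → prefix "kator" already present; 5 new (t, o, r, m, i)
  "lu" → 2 new (l, u)
  "kagalsar" → prefix "ka" already present; 6 new (g, a, l, s, a, r)
  "kabelbelgal" → prefix "ka" already present; 9 new (b, e, l, b, e, l, g, a, l)
Total nodes = 7 + 5 + 2 + 6 + 9 = 29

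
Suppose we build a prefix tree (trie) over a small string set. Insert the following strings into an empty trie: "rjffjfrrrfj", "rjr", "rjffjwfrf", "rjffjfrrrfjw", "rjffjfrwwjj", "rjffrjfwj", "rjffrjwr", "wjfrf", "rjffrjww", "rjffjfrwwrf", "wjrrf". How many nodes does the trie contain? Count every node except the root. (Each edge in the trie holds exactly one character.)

Insert word by word; a character creates a node only if that edge doesn't already exist:
  "rjffjfrrrfj" → 11 new (r, j, f, f, j, f, r, r, r, f, j)
  "rjr" → prefix "rj" already present; 1 new (r)
  "rjffjwfrf" → prefix "rjffj" already present; 4 new (w, f, r, f)
  "rjffjfrrrfjw" → prefix "rjffjfrrrfj" already present; 1 new (w)
  "rjffjfrwwjj" → prefix "rjffjfr" already present; 4 new (w, w, j, j)
  "rjffrjfwj" → prefix "rjff" already present; 5 new (r, j, f, w, j)
  "rjffrjwr" → prefix "rjffrj" already present; 2 new (w, r)
  "wjfrf" → 5 new (w, j, f, r, f)
  "rjffrjww" → prefix "rjffrjw" already present; 1 new (w)
  "rjffjfrwwrf" → prefix "rjffjfrww" already present; 2 new (r, f)
  "wjrrf" → prefix "wj" already present; 3 new (r, r, f)
Total nodes = 11 + 1 + 4 + 1 + 4 + 5 + 2 + 5 + 1 + 2 + 3 = 39

39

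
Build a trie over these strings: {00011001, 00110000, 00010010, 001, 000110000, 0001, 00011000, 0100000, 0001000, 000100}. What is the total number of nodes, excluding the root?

27

Trie structure (* marks end of a word):
(root)
└─ 0
   ├─ 0
   │  ├─ 0
   │  │  └─ 1 *
   │  │     ├─ 0
   │  │     │  └─ 0 *
   │  │     │     ├─ 0 *
   │  │     │     └─ 1
   │  │     │        └─ 0 *
   │  │     └─ 1
   │  │        └─ 0
   │  │           └─ 0
   │  │              ├─ 0 *
   │  │              │  └─ 0 *
   │  │              └─ 1 *
   │  └─ 1 *
   │     └─ 1
   │        └─ 0
   │           └─ 0
   │              └─ 0
   │                 └─ 0 *
   └─ 1
      └─ 0
         └─ 0
            └─ 0
               └─ 0
                  └─ 0 *
Counting every labelled node above: 27.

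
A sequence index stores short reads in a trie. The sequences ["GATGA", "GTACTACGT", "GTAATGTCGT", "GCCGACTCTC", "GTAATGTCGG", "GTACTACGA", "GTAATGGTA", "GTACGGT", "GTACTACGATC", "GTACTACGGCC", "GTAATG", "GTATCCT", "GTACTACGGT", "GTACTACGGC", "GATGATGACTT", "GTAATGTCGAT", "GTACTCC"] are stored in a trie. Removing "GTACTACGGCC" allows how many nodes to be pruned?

A node on "GTACTACGGCC"'s path can go only if nothing else ends at it or branches off below it.
The suffix "C" (1 node) is used only by "GTACTACGGCC"; "GTACTACGGC" is itself a stored word, so pruning stops there.
Nodes removed: 1

1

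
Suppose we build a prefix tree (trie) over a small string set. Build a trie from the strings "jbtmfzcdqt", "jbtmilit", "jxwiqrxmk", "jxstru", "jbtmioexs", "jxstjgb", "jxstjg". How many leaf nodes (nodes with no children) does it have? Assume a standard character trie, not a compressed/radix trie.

6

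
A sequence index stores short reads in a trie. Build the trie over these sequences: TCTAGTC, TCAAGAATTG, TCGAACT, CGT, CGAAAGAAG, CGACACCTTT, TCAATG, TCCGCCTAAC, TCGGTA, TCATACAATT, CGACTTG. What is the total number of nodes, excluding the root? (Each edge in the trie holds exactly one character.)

60

Trace insertions, counting only characters that open a new branch:
  "TCTAGTC" → 7 new (T, C, T, A, G, T, C)
  "TCAAGAATTG" → prefix "TC" already present; 8 new (A, A, G, A, A, T, T, G)
  "TCGAACT" → prefix "TC" already present; 5 new (G, A, A, C, T)
  "CGT" → 3 new (C, G, T)
  "CGAAAGAAG" → prefix "CG" already present; 7 new (A, A, A, G, A, A, G)
  "CGACACCTTT" → prefix "CGA" already present; 7 new (C, A, C, C, T, T, T)
  "TCAATG" → prefix "TCAA" already present; 2 new (T, G)
  "TCCGCCTAAC" → prefix "TC" already present; 8 new (C, G, C, C, T, A, A, C)
  "TCGGTA" → prefix "TCG" already present; 3 new (G, T, A)
  "TCATACAATT" → prefix "TCA" already present; 7 new (T, A, C, A, A, T, T)
  "CGACTTG" → prefix "CGAC" already present; 3 new (T, T, G)
Total nodes = 7 + 8 + 5 + 3 + 7 + 7 + 2 + 8 + 3 + 7 + 3 = 60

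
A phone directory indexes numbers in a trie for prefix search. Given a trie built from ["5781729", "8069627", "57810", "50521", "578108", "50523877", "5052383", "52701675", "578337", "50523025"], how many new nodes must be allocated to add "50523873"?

The longest prefix of "50523873" already in the trie is "5052387" (length 7).
New nodes needed: |"50523873"| − 7 = 8 − 7 = 1.

1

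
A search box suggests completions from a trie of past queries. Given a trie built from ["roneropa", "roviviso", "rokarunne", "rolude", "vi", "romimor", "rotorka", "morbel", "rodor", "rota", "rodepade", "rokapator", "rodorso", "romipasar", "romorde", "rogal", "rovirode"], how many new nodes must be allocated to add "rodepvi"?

2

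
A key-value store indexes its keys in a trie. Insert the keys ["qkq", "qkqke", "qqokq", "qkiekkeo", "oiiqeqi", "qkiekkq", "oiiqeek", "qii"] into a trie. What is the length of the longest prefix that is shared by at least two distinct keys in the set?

6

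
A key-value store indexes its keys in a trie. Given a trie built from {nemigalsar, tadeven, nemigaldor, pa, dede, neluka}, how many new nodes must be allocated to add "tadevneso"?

4

The longest prefix of "tadevneso" already in the trie is "tadev" (length 5).
Each of the 4 remaining characters creates one node.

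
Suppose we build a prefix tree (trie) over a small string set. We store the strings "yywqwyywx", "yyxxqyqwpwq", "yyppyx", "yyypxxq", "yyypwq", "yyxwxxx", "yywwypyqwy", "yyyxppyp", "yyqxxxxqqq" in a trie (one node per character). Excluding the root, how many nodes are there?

53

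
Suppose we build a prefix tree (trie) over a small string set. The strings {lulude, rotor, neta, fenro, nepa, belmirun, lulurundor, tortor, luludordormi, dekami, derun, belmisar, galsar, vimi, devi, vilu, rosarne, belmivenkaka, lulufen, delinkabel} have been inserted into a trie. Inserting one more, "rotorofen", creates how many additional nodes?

The longest prefix of "rotorofen" already in the trie is "rotor" (length 5).
New nodes needed: |"rotorofen"| − 5 = 9 − 5 = 4.

4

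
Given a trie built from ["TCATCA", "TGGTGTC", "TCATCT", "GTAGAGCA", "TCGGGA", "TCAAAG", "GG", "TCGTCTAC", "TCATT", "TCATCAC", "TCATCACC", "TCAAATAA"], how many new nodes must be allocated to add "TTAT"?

3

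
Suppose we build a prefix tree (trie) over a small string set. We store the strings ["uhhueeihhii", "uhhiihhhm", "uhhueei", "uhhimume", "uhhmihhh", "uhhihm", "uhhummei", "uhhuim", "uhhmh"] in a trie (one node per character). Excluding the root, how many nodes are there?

35

Trie structure (* marks end of a word):
(root)
└─ u
   └─ h
      └─ h
         ├─ i
         │  ├─ h
         │  │  └─ m *
         │  ├─ i
         │  │  └─ h
         │  │     └─ h
         │  │        └─ h
         │  │           └─ m *
         │  └─ m
         │     └─ u
         │        └─ m
         │           └─ e *
         ├─ m
         │  ├─ h *
         │  └─ i
         │     └─ h
         │        └─ h
         │           └─ h *
         └─ u
            ├─ e
            │  └─ e
            │     └─ i *
            │        └─ h
            │           └─ h
            │              └─ i
            │                 └─ i *
            ├─ i
            │  └─ m *
            └─ m
               └─ m
                  └─ e
                     └─ i *
Counting every labelled node above: 35.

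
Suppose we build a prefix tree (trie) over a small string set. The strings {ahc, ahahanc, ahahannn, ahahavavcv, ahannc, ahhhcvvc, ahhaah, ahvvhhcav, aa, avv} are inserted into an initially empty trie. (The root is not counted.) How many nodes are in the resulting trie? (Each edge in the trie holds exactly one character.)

Count nodes per top-level branch (shared prefixes stored once):
  'a'-branch (aa, ahahanc, ahahannn, ahahavavcv, ahannc, ahc, ahhaah, ahhhcvvc, ahvvhhcav, avv): 37 nodes
Sum: 37

37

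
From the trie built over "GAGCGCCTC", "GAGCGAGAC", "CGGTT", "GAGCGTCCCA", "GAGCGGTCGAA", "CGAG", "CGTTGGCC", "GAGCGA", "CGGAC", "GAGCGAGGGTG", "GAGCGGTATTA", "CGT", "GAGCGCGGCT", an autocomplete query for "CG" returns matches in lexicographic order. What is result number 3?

CGGTT

Filter for "CG…" and sort: "CGAG", "CGGAC", "CGGTT", "CGT", "CGTTGGCC"
The 3rd is CGGTT.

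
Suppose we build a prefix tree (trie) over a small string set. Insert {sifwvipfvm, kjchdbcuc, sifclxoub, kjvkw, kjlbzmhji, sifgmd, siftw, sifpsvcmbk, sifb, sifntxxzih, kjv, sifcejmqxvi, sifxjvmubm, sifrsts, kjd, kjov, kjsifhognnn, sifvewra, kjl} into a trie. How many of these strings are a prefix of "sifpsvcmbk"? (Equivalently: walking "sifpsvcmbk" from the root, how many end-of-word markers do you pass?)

1

Check each prefix of "sifpsvcmbk" against the stored set — each match is an end-marker on the path.
Prefixes of the query that are stored words: "sifpsvcmbk"
Count: 1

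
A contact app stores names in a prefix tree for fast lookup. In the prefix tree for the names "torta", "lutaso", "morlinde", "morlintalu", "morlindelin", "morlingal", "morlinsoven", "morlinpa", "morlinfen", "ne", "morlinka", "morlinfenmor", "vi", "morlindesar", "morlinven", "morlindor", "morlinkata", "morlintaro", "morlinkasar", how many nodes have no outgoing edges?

A leaf is a node with no children — equivalently, the end of a word that is not a proper prefix of any other stored word.
Those words: "lutaso", "morlindelin", "morlindesar", "morlindor", "morlinfenmor", "morlingal", "morlinkasar", "morlinkata", "morlinpa", "morlinsoven", "morlintalu", "morlintaro", "morlinven", "ne", "torta", "vi"
Leaf count: 16

16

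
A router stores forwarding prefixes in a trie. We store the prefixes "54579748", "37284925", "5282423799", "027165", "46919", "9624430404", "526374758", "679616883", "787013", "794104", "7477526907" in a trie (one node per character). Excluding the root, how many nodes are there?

Count nodes per top-level branch (shared prefixes stored once):
  '0'-branch (027165): 6 nodes
  '3'-branch (37284925): 8 nodes
  '4'-branch (46919): 5 nodes
  '5'-branch (526374758, 5282423799, 54579748): 24 nodes
  '6'-branch (679616883): 9 nodes
  '7'-branch (7477526907, 787013, 794104): 20 nodes
  '9'-branch (9624430404): 10 nodes
Sum: 82

82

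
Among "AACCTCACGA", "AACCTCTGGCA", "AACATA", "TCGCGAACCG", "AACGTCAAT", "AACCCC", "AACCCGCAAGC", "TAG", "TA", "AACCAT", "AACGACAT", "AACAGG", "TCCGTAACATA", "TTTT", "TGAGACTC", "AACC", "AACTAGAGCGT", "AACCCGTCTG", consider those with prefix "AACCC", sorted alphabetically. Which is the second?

DFS of the "AACCC" subtree visits, in order: "AACCCC", "AACCCGCAAGC", "AACCCGTCTG"
The 2nd is AACCCGCAAGC.

AACCCGCAAGC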